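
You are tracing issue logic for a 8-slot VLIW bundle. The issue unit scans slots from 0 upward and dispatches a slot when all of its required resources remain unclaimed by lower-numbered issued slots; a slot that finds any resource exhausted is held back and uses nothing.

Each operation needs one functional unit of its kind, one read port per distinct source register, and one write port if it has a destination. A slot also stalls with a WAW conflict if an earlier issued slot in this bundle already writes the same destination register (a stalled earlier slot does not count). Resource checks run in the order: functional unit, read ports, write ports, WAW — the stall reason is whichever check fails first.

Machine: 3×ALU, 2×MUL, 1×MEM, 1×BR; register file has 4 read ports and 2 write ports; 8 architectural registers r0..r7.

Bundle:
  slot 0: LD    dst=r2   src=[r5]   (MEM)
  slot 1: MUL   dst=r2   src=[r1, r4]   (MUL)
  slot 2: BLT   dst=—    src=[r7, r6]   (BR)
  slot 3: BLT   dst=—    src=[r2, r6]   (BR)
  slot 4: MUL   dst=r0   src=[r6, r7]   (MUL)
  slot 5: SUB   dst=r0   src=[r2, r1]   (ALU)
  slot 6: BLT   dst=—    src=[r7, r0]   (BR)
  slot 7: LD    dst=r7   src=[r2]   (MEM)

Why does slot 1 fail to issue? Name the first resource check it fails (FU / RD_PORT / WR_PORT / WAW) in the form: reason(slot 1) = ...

[0] MEM needs rd=1 wr=1: ok; after: ALU=3 MUL=2 MEM=0 BR=1, R=3, W=1
[1] MUL needs rd=2 wr=1: WAW; after: ALU=3 MUL=2 MEM=0 BR=1, R=3, W=1
[2] BR needs rd=2 wr=0: ok; after: ALU=3 MUL=2 MEM=0 BR=0, R=1, W=1
[3] BR needs rd=2 wr=0: FU; after: ALU=3 MUL=2 MEM=0 BR=0, R=1, W=1
[4] MUL needs rd=2 wr=1: RD_PORT; after: ALU=3 MUL=2 MEM=0 BR=0, R=1, W=1
[5] ALU needs rd=2 wr=1: RD_PORT; after: ALU=3 MUL=2 MEM=0 BR=0, R=1, W=1
[6] BR needs rd=2 wr=0: FU; after: ALU=3 MUL=2 MEM=0 BR=0, R=1, W=1
[7] MEM needs rd=1 wr=1: FU; after: ALU=3 MUL=2 MEM=0 BR=0, R=1, W=1

reason(slot 1) = WAW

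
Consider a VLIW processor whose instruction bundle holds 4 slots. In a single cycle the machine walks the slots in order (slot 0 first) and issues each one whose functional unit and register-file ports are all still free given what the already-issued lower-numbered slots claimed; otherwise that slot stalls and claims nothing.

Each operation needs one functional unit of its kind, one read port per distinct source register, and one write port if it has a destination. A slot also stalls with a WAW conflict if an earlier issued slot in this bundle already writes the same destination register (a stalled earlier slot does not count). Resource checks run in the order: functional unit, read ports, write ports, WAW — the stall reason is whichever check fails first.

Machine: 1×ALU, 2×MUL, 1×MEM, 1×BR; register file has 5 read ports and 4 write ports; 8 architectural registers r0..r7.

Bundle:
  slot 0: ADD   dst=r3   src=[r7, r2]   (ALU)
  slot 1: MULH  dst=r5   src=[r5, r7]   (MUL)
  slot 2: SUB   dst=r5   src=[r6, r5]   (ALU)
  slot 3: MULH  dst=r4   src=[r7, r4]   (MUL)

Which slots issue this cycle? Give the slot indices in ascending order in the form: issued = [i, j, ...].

[0] ALU needs rd=2 wr=1: ok; after: ALU=0 MUL=2 MEM=1 BR=1, R=3, W=3
[1] MUL needs rd=2 wr=1: ok; after: ALU=0 MUL=1 MEM=1 BR=1, R=1, W=2
[2] ALU needs rd=2 wr=1: FU; after: ALU=0 MUL=1 MEM=1 BR=1, R=1, W=2
[3] MUL needs rd=2 wr=1: RD_PORT; after: ALU=0 MUL=1 MEM=1 BR=1, R=1, W=2

issued = [0, 1]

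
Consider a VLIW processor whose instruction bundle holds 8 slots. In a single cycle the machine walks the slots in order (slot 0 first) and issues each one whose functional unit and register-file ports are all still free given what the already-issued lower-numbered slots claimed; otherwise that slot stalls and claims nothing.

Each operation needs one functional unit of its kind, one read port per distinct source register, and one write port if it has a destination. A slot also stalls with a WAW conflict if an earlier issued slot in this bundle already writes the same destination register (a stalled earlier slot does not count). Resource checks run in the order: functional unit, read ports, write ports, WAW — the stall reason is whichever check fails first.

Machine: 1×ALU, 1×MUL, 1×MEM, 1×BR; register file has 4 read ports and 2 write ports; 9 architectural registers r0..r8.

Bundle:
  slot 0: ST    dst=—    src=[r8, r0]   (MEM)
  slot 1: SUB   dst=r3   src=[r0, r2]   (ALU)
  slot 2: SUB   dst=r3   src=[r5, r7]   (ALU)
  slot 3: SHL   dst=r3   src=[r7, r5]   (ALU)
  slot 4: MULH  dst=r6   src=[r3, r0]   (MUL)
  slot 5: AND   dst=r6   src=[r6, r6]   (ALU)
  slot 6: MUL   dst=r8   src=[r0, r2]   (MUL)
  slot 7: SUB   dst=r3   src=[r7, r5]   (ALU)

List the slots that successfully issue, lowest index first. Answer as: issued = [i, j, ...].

#0 MEM src=r8,r0 dispatched  <A:1 Mu:1 Ld:0 B:1 rd:2 wr:2>
#1 ALU src=r0,r2 dispatched  <A:0 Mu:1 Ld:0 B:1 rd:0 wr:1>
#2 ALU src=r5,r7 held:FU  <A:0 Mu:1 Ld:0 B:1 rd:0 wr:1>
#3 ALU src=r7,r5 held:FU  <A:0 Mu:1 Ld:0 B:1 rd:0 wr:1>
#4 MUL src=r3,r0 held:RD_PORT  <A:0 Mu:1 Ld:0 B:1 rd:0 wr:1>
#5 ALU src=r6,r6 held:FU  <A:0 Mu:1 Ld:0 B:1 rd:0 wr:1>
#6 MUL src=r0,r2 held:RD_PORT  <A:0 Mu:1 Ld:0 B:1 rd:0 wr:1>
#7 ALU src=r7,r5 held:FU  <A:0 Mu:1 Ld:0 B:1 rd:0 wr:1>

issued = [0, 1]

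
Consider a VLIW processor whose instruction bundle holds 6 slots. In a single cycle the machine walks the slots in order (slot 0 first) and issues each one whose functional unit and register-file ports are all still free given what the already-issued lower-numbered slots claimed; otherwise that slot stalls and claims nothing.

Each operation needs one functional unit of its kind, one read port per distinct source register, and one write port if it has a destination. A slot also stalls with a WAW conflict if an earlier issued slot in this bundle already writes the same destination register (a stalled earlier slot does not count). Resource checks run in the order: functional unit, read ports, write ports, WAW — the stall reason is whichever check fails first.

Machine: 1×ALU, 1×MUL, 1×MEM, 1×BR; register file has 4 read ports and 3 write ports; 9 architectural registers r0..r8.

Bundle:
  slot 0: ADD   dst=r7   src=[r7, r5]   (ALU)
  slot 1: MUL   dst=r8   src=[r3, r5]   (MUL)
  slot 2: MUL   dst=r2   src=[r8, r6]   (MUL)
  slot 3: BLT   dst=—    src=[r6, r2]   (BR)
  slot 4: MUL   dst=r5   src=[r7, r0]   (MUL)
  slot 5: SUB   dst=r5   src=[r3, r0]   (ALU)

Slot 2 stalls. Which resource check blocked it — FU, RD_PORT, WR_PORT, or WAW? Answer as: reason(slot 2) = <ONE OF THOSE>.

  0. ALU→r7 ⇒ go  {0A/1Mu/1Ld/1B | 2r 2w}
  1. MUL→r8 ⇒ go  {0A/0Mu/1Ld/1B | 0r 1w}
  2. MUL→r2 ⇒ no(FU)  {0A/0Mu/1Ld/1B | 0r 1w}
  3. BR ⇒ no(RD_PORT)  {0A/0Mu/1Ld/1B | 0r 1w}
  4. MUL→r5 ⇒ no(FU)  {0A/0Mu/1Ld/1B | 0r 1w}
  5. ALU→r5 ⇒ no(FU)  {0A/0Mu/1Ld/1B | 0r 1w}

reason(slot 2) = FU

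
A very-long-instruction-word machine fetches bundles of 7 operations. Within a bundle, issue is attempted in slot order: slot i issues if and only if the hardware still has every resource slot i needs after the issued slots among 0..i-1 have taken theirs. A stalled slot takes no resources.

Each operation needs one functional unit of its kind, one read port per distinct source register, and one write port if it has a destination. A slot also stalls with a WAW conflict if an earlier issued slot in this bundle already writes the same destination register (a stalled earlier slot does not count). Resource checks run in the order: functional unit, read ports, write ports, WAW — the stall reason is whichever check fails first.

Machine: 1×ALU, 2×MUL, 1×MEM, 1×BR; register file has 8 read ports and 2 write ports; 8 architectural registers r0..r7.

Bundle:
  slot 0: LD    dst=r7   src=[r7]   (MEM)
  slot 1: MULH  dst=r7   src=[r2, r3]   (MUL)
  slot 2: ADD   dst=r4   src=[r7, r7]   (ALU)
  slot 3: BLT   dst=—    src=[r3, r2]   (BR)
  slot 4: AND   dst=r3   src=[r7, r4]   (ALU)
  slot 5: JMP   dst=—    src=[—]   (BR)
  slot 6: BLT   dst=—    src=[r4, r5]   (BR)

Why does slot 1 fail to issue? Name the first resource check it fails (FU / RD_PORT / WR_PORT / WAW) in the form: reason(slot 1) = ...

[0] MEM needs rd=1 wr=1: ok; after: ALU=1 MUL=2 MEM=0 BR=1, R=7, W=1
[1] MUL needs rd=2 wr=1: WAW; after: ALU=1 MUL=2 MEM=0 BR=1, R=7, W=1
[2] ALU needs rd=1 wr=1: ok; after: ALU=0 MUL=2 MEM=0 BR=1, R=6, W=0
[3] BR needs rd=2 wr=0: ok; after: ALU=0 MUL=2 MEM=0 BR=0, R=4, W=0
[4] ALU needs rd=2 wr=1: FU; after: ALU=0 MUL=2 MEM=0 BR=0, R=4, W=0
[5] BR needs rd=0 wr=0: FU; after: ALU=0 MUL=2 MEM=0 BR=0, R=4, W=0
[6] BR needs rd=2 wr=0: FU; after: ALU=0 MUL=2 MEM=0 BR=0, R=4, W=0

reason(slot 1) = WAW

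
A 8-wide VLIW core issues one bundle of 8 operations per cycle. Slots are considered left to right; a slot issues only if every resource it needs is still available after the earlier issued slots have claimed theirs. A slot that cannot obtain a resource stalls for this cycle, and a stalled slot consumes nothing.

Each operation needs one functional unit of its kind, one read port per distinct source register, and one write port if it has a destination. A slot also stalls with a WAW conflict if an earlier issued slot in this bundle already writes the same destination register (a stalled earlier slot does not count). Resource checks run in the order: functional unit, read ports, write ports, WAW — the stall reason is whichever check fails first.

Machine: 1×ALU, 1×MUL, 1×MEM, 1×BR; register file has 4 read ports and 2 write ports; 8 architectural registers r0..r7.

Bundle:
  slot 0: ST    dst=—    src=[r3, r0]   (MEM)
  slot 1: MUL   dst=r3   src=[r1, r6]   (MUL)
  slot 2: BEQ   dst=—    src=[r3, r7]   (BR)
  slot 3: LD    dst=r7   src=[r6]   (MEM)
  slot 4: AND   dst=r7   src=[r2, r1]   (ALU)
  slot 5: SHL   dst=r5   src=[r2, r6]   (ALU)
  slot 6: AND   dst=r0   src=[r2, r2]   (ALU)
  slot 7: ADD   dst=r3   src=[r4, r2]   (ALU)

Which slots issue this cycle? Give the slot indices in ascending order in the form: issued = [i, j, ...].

(0) want 1×MEM +2rd +0wr — yes → AL1|MU1|ME0|BR1|rd2|wr2
(1) want 1×MUL +2rd +1wr — yes → AL1|MU0|ME0|BR1|rd0|wr1
(2) want 1×BR +2rd +0wr — RD_PORT → AL1|MU0|ME0|BR1|rd0|wr1
(3) want 1×MEM +1rd +1wr — FU → AL1|MU0|ME0|BR1|rd0|wr1
(4) want 1×ALU +2rd +1wr — RD_PORT → AL1|MU0|ME0|BR1|rd0|wr1
(5) want 1×ALU +2rd +1wr — RD_PORT → AL1|MU0|ME0|BR1|rd0|wr1
(6) want 1×ALU +1rd +1wr — RD_PORT → AL1|MU0|ME0|BR1|rd0|wr1
(7) want 1×ALU +2rd +1wr — RD_PORT → AL1|MU0|ME0|BR1|rd0|wr1

issued = [0, 1]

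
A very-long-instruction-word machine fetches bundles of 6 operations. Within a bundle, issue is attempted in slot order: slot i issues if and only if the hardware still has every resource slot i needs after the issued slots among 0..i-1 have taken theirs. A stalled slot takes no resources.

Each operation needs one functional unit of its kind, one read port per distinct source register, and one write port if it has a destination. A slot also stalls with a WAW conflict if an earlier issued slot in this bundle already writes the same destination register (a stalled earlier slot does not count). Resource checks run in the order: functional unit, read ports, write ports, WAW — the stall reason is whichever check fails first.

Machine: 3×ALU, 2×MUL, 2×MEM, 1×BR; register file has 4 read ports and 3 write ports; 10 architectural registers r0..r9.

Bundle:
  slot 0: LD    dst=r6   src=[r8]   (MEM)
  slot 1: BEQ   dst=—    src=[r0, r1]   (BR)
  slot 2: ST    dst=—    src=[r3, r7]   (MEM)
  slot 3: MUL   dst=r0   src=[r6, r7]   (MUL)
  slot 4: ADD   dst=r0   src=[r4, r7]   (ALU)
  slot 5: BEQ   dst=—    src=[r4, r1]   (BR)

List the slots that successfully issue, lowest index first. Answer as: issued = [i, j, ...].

issued = [0, 1]

slot 0 (MEM): ISSUE — free A3,Mu2,Ld1,B1 rp3 wp2
slot 1 (BR): ISSUE — free A3,Mu2,Ld1,B0 rp1 wp2
slot 2 (MEM): stall RD_PORT — free A3,Mu2,Ld1,B0 rp1 wp2
slot 3 (MUL): stall RD_PORT — free A3,Mu2,Ld1,B0 rp1 wp2
slot 4 (ALU): stall RD_PORT — free A3,Mu2,Ld1,B0 rp1 wp2
slot 5 (BR): stall FU — free A3,Mu2,Ld1,B0 rp1 wp2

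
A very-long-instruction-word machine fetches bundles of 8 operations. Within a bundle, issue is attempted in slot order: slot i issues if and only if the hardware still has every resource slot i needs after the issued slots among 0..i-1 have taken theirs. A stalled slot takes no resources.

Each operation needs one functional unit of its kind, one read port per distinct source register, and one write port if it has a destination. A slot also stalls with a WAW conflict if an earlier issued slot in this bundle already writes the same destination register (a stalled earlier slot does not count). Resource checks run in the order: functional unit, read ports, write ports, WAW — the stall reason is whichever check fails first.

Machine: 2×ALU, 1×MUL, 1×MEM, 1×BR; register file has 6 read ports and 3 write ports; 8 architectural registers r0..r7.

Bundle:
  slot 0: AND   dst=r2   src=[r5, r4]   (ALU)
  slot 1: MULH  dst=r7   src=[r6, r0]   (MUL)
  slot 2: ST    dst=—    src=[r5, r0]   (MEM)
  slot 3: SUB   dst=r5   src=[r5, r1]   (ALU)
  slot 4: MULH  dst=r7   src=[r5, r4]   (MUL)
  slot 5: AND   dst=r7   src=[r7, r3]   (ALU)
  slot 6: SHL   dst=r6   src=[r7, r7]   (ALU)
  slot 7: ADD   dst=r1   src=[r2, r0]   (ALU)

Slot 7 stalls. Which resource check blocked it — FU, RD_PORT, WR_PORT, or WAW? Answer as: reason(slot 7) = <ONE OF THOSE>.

reason(slot 7) = RD_PORT

[0] ALU needs rd=2 wr=1: ok; after: ALU=1 MUL=1 MEM=1 BR=1, R=4, W=2
[1] MUL needs rd=2 wr=1: ok; after: ALU=1 MUL=0 MEM=1 BR=1, R=2, W=1
[2] MEM needs rd=2 wr=0: ok; after: ALU=1 MUL=0 MEM=0 BR=1, R=0, W=1
[3] ALU needs rd=2 wr=1: RD_PORT; after: ALU=1 MUL=0 MEM=0 BR=1, R=0, W=1
[4] MUL needs rd=2 wr=1: FU; after: ALU=1 MUL=0 MEM=0 BR=1, R=0, W=1
[5] ALU needs rd=2 wr=1: RD_PORT; after: ALU=1 MUL=0 MEM=0 BR=1, R=0, W=1
[6] ALU needs rd=1 wr=1: RD_PORT; after: ALU=1 MUL=0 MEM=0 BR=1, R=0, W=1
[7] ALU needs rd=2 wr=1: RD_PORT; after: ALU=1 MUL=0 MEM=0 BR=1, R=0, W=1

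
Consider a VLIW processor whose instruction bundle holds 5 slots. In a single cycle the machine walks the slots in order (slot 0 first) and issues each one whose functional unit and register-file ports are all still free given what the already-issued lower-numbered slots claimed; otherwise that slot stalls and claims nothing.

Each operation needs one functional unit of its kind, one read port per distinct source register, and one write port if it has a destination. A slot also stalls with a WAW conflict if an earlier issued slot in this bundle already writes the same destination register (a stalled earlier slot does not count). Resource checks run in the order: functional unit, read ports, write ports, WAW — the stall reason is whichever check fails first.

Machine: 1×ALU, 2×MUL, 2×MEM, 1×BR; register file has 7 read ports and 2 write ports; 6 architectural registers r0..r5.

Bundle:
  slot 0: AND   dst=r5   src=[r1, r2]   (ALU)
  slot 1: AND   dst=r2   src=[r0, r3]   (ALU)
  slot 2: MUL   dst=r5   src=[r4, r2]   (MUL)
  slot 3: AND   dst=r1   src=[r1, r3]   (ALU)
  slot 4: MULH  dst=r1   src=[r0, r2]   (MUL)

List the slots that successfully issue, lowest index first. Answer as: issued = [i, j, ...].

#0 ALU src=r1,r2 dispatched  <A:0 Mu:2 Ld:2 B:1 rd:5 wr:1>
#1 ALU src=r0,r3 held:FU  <A:0 Mu:2 Ld:2 B:1 rd:5 wr:1>
#2 MUL src=r4,r2 held:WAW  <A:0 Mu:2 Ld:2 B:1 rd:5 wr:1>
#3 ALU src=r1,r3 held:FU  <A:0 Mu:2 Ld:2 B:1 rd:5 wr:1>
#4 MUL src=r0,r2 dispatched  <A:0 Mu:1 Ld:2 B:1 rd:3 wr:0>

issued = [0, 4]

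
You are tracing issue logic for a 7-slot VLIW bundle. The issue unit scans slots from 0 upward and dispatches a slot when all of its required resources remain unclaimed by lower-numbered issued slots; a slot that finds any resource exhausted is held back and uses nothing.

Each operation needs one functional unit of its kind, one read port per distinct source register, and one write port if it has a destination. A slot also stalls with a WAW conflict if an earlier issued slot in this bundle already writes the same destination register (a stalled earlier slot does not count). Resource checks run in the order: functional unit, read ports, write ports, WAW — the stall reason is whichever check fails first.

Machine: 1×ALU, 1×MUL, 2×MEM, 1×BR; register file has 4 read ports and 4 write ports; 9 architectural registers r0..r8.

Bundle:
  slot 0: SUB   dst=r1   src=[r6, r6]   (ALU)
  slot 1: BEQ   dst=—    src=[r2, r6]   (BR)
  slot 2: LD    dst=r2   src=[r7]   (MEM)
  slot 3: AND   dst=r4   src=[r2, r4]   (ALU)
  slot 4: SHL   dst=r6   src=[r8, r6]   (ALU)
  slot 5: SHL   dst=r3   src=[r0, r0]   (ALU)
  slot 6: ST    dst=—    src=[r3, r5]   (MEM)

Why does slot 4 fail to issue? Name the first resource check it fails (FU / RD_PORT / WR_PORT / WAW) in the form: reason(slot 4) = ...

reason(slot 4) = FU

  0. ALU→r1 ⇒ go  {0A/1Mu/2Ld/1B | 3r 3w}
  1. BR ⇒ go  {0A/1Mu/2Ld/0B | 1r 3w}
  2. MEM→r2 ⇒ go  {0A/1Mu/1Ld/0B | 0r 2w}
  3. ALU→r4 ⇒ no(FU)  {0A/1Mu/1Ld/0B | 0r 2w}
  4. ALU→r6 ⇒ no(FU)  {0A/1Mu/1Ld/0B | 0r 2w}
  5. ALU→r3 ⇒ no(FU)  {0A/1Mu/1Ld/0B | 0r 2w}
  6. MEM ⇒ no(RD_PORT)  {0A/1Mu/1Ld/0B | 0r 2w}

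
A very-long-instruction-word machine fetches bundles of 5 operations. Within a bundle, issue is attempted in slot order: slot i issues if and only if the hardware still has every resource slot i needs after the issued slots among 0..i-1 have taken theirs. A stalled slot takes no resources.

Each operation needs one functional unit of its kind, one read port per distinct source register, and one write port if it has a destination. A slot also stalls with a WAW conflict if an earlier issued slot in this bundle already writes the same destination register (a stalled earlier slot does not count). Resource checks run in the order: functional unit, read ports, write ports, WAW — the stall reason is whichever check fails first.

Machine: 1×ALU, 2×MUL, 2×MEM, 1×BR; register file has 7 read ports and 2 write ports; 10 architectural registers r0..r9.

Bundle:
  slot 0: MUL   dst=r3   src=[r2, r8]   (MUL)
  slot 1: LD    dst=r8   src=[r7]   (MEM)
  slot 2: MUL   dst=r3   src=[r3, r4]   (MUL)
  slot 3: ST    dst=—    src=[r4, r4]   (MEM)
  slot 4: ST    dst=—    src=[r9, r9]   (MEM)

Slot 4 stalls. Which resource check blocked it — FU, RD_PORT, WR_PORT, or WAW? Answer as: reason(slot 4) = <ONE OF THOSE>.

reason(slot 4) = FU

  0. MUL→r3 ⇒ go  {1A/1Mu/2Ld/1B | 5r 1w}
  1. MEM→r8 ⇒ go  {1A/1Mu/1Ld/1B | 4r 0w}
  2. MUL→r3 ⇒ no(WR_PORT)  {1A/1Mu/1Ld/1B | 4r 0w}
  3. MEM ⇒ go  {1A/1Mu/0Ld/1B | 3r 0w}
  4. MEM ⇒ no(FU)  {1A/1Mu/0Ld/1B | 3r 0w}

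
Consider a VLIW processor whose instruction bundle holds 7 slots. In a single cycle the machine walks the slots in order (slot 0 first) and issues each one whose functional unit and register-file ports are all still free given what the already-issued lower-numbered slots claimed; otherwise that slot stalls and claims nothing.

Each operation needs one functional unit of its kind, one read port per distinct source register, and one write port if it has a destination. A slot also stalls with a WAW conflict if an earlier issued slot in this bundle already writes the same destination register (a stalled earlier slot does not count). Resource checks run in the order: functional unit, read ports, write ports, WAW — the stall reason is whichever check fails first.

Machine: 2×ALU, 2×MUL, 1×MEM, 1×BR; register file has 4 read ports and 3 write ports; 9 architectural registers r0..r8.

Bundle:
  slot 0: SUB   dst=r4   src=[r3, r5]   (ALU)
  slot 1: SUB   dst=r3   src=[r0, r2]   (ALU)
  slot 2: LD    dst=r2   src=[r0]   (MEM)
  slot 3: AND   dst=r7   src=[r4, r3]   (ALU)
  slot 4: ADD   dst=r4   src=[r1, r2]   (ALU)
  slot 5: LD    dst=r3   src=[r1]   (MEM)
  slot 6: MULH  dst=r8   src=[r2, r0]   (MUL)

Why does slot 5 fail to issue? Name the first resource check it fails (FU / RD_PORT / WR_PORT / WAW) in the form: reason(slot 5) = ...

reason(slot 5) = RD_PORT

  0. ALU→r4 ⇒ go  {1A/2Mu/1Ld/1B | 2r 2w}
  1. ALU→r3 ⇒ go  {0A/2Mu/1Ld/1B | 0r 1w}
  2. MEM→r2 ⇒ no(RD_PORT)  {0A/2Mu/1Ld/1B | 0r 1w}
  3. ALU→r7 ⇒ no(FU)  {0A/2Mu/1Ld/1B | 0r 1w}
  4. ALU→r4 ⇒ no(FU)  {0A/2Mu/1Ld/1B | 0r 1w}
  5. MEM→r3 ⇒ no(RD_PORT)  {0A/2Mu/1Ld/1B | 0r 1w}
  6. MUL→r8 ⇒ no(RD_PORT)  {0A/2Mu/1Ld/1B | 0r 1w}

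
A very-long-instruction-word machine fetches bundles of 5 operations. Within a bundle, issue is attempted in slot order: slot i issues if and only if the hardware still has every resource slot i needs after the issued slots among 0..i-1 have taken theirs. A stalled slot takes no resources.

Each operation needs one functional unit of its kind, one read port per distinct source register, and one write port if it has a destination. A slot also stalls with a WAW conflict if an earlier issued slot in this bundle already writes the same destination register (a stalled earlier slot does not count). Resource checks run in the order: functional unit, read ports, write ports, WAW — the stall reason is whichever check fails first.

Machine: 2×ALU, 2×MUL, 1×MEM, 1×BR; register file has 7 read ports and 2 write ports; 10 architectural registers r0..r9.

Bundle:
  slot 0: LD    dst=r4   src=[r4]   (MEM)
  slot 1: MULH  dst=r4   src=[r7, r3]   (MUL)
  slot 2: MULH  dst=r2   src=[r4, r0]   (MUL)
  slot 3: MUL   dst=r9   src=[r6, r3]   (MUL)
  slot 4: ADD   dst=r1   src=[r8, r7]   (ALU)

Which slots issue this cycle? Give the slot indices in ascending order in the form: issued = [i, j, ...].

slot 0 (MEM): ISSUE — free A2,Mu2,Ld0,B1 rp6 wp1
slot 1 (MUL): stall WAW — free A2,Mu2,Ld0,B1 rp6 wp1
slot 2 (MUL): ISSUE — free A2,Mu1,Ld0,B1 rp4 wp0
slot 3 (MUL): stall WR_PORT — free A2,Mu1,Ld0,B1 rp4 wp0
slot 4 (ALU): stall WR_PORT — free A2,Mu1,Ld0,B1 rp4 wp0

issued = [0, 2]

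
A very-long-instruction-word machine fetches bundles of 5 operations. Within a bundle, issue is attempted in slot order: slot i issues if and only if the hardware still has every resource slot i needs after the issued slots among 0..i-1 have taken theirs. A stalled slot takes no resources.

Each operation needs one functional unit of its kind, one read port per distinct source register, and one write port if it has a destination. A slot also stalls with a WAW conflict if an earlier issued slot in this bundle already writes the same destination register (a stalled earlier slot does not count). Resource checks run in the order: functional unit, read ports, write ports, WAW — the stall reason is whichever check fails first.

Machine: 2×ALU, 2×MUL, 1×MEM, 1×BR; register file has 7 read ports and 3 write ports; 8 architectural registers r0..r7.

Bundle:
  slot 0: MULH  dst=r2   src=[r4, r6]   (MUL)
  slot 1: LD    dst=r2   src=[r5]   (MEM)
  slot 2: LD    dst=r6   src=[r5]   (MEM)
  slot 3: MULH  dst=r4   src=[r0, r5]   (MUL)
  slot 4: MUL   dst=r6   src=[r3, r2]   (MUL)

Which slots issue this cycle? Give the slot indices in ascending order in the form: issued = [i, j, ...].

  0. MUL→r2 ⇒ go  {2A/1Mu/1Ld/1B | 5r 2w}
  1. MEM→r2 ⇒ no(WAW)  {2A/1Mu/1Ld/1B | 5r 2w}
  2. MEM→r6 ⇒ go  {2A/1Mu/0Ld/1B | 4r 1w}
  3. MUL→r4 ⇒ go  {2A/0Mu/0Ld/1B | 2r 0w}
  4. MUL→r6 ⇒ no(FU)  {2A/0Mu/0Ld/1B | 2r 0w}

issued = [0, 2, 3]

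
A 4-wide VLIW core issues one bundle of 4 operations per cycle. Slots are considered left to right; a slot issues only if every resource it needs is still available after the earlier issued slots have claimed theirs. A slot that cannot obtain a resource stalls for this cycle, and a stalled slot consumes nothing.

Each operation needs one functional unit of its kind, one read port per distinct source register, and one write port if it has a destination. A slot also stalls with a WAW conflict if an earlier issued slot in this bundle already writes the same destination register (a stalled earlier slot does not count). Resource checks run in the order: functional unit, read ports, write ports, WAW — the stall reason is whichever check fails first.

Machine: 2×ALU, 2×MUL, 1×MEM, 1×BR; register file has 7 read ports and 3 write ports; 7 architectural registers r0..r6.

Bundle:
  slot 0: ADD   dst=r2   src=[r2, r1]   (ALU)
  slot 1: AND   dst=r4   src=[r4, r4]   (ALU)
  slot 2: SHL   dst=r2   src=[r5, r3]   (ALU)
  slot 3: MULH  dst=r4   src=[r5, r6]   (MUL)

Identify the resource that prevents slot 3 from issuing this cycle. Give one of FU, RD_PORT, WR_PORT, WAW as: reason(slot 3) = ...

#0 ALU src=r2,r1 dispatched  <A:1 Mu:2 Ld:1 B:1 rd:5 wr:2>
#1 ALU src=r4,r4 dispatched  <A:0 Mu:2 Ld:1 B:1 rd:4 wr:1>
#2 ALU src=r5,r3 held:FU  <A:0 Mu:2 Ld:1 B:1 rd:4 wr:1>
#3 MUL src=r5,r6 held:WAW  <A:0 Mu:2 Ld:1 B:1 rd:4 wr:1>

reason(slot 3) = WAW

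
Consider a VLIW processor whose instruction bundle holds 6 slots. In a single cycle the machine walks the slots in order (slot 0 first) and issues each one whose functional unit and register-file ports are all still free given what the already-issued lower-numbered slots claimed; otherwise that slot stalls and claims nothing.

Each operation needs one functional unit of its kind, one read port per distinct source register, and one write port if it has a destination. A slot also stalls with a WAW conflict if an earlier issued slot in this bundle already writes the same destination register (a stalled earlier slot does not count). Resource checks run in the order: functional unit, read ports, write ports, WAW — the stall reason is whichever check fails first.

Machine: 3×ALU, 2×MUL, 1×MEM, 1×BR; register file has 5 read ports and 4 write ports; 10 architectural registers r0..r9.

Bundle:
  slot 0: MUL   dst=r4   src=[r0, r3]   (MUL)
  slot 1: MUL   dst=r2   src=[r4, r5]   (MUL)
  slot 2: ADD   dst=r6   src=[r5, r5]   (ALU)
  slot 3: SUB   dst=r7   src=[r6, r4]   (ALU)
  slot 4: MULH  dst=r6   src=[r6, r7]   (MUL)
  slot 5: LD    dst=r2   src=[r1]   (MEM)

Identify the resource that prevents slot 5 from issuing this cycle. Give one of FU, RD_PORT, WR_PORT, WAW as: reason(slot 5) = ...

reason(slot 5) = RD_PORT

  0. MUL→r4 ⇒ go  {3A/1Mu/1Ld/1B | 3r 3w}
  1. MUL→r2 ⇒ go  {3A/0Mu/1Ld/1B | 1r 2w}
  2. ALU→r6 ⇒ go  {2A/0Mu/1Ld/1B | 0r 1w}
  3. ALU→r7 ⇒ no(RD_PORT)  {2A/0Mu/1Ld/1B | 0r 1w}
  4. MUL→r6 ⇒ no(FU)  {2A/0Mu/1Ld/1B | 0r 1w}
  5. MEM→r2 ⇒ no(RD_PORT)  {2A/0Mu/1Ld/1B | 0r 1w}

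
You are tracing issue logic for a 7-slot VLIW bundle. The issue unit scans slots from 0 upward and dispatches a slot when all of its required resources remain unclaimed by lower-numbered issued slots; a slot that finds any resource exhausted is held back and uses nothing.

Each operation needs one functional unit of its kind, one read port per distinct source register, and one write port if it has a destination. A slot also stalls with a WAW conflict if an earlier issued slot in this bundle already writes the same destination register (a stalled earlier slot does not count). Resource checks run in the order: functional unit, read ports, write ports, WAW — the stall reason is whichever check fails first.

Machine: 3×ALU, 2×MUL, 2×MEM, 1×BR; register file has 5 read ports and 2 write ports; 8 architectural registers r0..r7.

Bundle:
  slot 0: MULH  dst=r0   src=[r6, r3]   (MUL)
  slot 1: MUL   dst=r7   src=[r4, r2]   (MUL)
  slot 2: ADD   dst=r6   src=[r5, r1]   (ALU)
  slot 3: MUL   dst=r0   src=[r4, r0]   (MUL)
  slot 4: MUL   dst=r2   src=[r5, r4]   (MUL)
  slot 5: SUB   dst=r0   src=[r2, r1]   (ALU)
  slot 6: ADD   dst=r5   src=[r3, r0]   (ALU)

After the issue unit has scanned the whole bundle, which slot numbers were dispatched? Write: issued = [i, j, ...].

issued = [0, 1]

#0 MUL src=r6,r3 dispatched  <A:3 Mu:1 Ld:2 B:1 rd:3 wr:1>
#1 MUL src=r4,r2 dispatched  <A:3 Mu:0 Ld:2 B:1 rd:1 wr:0>
#2 ALU src=r5,r1 held:RD_PORT  <A:3 Mu:0 Ld:2 B:1 rd:1 wr:0>
#3 MUL src=r4,r0 held:FU  <A:3 Mu:0 Ld:2 B:1 rd:1 wr:0>
#4 MUL src=r5,r4 held:FU  <A:3 Mu:0 Ld:2 B:1 rd:1 wr:0>
#5 ALU src=r2,r1 held:RD_PORT  <A:3 Mu:0 Ld:2 B:1 rd:1 wr:0>
#6 ALU src=r3,r0 held:RD_PORT  <A:3 Mu:0 Ld:2 B:1 rd:1 wr:0>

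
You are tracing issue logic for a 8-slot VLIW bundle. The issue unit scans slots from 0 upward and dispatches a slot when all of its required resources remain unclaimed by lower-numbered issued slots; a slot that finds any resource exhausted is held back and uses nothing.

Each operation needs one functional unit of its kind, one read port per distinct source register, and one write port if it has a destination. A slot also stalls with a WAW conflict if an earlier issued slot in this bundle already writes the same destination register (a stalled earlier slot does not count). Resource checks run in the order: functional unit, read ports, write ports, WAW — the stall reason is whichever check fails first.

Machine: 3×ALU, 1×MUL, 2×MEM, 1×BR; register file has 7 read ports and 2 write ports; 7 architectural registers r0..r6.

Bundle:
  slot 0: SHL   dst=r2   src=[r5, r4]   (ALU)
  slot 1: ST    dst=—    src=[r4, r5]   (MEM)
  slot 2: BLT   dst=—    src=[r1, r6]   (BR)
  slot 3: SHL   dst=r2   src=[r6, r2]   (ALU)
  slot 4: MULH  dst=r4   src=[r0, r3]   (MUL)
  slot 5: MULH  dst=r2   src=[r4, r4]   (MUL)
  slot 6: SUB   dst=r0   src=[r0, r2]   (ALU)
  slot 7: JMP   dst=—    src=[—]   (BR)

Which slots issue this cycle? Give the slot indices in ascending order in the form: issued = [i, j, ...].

slot 0 (ALU): ISSUE — free A2,Mu1,Ld2,B1 rp5 wp1
slot 1 (MEM): ISSUE — free A2,Mu1,Ld1,B1 rp3 wp1
slot 2 (BR): ISSUE — free A2,Mu1,Ld1,B0 rp1 wp1
slot 3 (ALU): stall RD_PORT — free A2,Mu1,Ld1,B0 rp1 wp1
slot 4 (MUL): stall RD_PORT — free A2,Mu1,Ld1,B0 rp1 wp1
slot 5 (MUL): stall WAW — free A2,Mu1,Ld1,B0 rp1 wp1
slot 6 (ALU): stall RD_PORT — free A2,Mu1,Ld1,B0 rp1 wp1
slot 7 (BR): stall FU — free A2,Mu1,Ld1,B0 rp1 wp1

issued = [0, 1, 2]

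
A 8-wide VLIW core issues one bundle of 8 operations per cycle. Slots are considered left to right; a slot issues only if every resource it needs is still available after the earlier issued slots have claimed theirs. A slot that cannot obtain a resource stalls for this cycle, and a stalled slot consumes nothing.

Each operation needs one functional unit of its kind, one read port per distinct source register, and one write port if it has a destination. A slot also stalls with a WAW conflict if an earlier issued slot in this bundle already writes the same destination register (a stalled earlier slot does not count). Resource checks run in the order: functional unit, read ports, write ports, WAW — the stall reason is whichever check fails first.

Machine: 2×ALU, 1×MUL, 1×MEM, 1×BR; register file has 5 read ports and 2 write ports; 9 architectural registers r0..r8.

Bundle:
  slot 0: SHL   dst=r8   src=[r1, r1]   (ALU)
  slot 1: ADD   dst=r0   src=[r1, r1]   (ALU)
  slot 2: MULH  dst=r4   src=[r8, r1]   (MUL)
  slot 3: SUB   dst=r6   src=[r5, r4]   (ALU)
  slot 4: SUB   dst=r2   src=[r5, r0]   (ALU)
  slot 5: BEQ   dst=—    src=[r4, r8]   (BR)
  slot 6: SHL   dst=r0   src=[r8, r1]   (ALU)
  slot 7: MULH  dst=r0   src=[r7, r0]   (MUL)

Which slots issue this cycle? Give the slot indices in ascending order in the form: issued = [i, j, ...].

issued = [0, 1, 5]

[0] ALU needs rd=1 wr=1: ok; after: ALU=1 MUL=1 MEM=1 BR=1, R=4, W=1
[1] ALU needs rd=1 wr=1: ok; after: ALU=0 MUL=1 MEM=1 BR=1, R=3, W=0
[2] MUL needs rd=2 wr=1: WR_PORT; after: ALU=0 MUL=1 MEM=1 BR=1, R=3, W=0
[3] ALU needs rd=2 wr=1: FU; after: ALU=0 MUL=1 MEM=1 BR=1, R=3, W=0
[4] ALU needs rd=2 wr=1: FU; after: ALU=0 MUL=1 MEM=1 BR=1, R=3, W=0
[5] BR needs rd=2 wr=0: ok; after: ALU=0 MUL=1 MEM=1 BR=0, R=1, W=0
[6] ALU needs rd=2 wr=1: FU; after: ALU=0 MUL=1 MEM=1 BR=0, R=1, W=0
[7] MUL needs rd=2 wr=1: RD_PORT; after: ALU=0 MUL=1 MEM=1 BR=0, R=1, W=0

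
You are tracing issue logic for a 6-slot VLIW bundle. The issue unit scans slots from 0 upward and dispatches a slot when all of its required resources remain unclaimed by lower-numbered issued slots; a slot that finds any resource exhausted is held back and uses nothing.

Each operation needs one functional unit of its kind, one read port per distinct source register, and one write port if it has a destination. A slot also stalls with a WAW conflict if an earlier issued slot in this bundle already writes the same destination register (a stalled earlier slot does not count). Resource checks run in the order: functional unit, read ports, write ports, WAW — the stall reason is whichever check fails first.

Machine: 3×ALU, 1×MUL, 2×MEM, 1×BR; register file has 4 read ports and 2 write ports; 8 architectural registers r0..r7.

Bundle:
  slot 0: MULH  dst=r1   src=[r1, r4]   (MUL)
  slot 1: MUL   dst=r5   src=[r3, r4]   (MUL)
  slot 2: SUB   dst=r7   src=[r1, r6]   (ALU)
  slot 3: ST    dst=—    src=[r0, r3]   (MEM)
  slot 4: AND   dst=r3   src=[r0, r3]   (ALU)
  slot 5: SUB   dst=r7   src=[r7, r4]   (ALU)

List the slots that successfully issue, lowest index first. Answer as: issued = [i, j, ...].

issued = [0, 2]

#0 MUL src=r1,r4 dispatched  <A:3 Mu:0 Ld:2 B:1 rd:2 wr:1>
#1 MUL src=r3,r4 held:FU  <A:3 Mu:0 Ld:2 B:1 rd:2 wr:1>
#2 ALU src=r1,r6 dispatched  <A:2 Mu:0 Ld:2 B:1 rd:0 wr:0>
#3 MEM src=r0,r3 held:RD_PORT  <A:2 Mu:0 Ld:2 B:1 rd:0 wr:0>
#4 ALU src=r0,r3 held:RD_PORT  <A:2 Mu:0 Ld:2 B:1 rd:0 wr:0>
#5 ALU src=r7,r4 held:RD_PORT  <A:2 Mu:0 Ld:2 B:1 rd:0 wr:0>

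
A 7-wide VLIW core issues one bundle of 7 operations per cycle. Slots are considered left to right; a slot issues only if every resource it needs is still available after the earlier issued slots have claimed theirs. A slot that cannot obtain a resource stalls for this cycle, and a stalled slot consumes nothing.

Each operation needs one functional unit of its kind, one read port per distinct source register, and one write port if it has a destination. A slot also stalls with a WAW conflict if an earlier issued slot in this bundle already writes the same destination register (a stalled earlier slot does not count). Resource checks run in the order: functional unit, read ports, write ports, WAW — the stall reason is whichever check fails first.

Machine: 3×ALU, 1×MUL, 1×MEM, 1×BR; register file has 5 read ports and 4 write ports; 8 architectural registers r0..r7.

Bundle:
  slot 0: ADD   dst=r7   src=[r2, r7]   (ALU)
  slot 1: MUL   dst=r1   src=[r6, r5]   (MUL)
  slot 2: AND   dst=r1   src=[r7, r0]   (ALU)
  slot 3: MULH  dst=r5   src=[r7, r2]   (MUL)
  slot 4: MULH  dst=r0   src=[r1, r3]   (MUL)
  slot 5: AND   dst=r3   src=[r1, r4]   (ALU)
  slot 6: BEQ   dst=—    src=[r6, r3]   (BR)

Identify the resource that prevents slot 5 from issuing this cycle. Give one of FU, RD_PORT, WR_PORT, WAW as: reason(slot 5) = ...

reason(slot 5) = RD_PORT

[0] ALU needs rd=2 wr=1: ok; after: ALU=2 MUL=1 MEM=1 BR=1, R=3, W=3
[1] MUL needs rd=2 wr=1: ok; after: ALU=2 MUL=0 MEM=1 BR=1, R=1, W=2
[2] ALU needs rd=2 wr=1: RD_PORT; after: ALU=2 MUL=0 MEM=1 BR=1, R=1, W=2
[3] MUL needs rd=2 wr=1: FU; after: ALU=2 MUL=0 MEM=1 BR=1, R=1, W=2
[4] MUL needs rd=2 wr=1: FU; after: ALU=2 MUL=0 MEM=1 BR=1, R=1, W=2
[5] ALU needs rd=2 wr=1: RD_PORT; after: ALU=2 MUL=0 MEM=1 BR=1, R=1, W=2
[6] BR needs rd=2 wr=0: RD_PORT; after: ALU=2 MUL=0 MEM=1 BR=1, R=1, W=2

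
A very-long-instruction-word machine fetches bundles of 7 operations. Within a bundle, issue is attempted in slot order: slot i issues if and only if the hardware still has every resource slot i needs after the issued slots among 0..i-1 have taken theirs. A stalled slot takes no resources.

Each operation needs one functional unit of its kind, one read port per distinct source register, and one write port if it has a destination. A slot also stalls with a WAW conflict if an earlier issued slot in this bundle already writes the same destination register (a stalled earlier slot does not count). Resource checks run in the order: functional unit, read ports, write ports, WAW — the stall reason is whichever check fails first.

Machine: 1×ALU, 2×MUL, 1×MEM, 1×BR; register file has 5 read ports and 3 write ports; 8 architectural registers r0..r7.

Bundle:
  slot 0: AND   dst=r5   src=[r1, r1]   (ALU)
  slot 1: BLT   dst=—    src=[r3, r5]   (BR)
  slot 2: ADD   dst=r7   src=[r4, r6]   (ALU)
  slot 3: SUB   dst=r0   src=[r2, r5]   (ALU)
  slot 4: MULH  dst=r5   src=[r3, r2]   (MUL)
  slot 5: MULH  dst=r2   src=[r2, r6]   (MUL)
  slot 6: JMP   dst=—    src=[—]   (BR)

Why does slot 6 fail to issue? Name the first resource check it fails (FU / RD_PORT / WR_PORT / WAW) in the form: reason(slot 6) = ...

reason(slot 6) = FU

[0] ALU needs rd=1 wr=1: ok; after: ALU=0 MUL=2 MEM=1 BR=1, R=4, W=2
[1] BR needs rd=2 wr=0: ok; after: ALU=0 MUL=2 MEM=1 BR=0, R=2, W=2
[2] ALU needs rd=2 wr=1: FU; after: ALU=0 MUL=2 MEM=1 BR=0, R=2, W=2
[3] ALU needs rd=2 wr=1: FU; after: ALU=0 MUL=2 MEM=1 BR=0, R=2, W=2
[4] MUL needs rd=2 wr=1: WAW; after: ALU=0 MUL=2 MEM=1 BR=0, R=2, W=2
[5] MUL needs rd=2 wr=1: ok; after: ALU=0 MUL=1 MEM=1 BR=0, R=0, W=1
[6] BR needs rd=0 wr=0: FU; after: ALU=0 MUL=1 MEM=1 BR=0, R=0, W=1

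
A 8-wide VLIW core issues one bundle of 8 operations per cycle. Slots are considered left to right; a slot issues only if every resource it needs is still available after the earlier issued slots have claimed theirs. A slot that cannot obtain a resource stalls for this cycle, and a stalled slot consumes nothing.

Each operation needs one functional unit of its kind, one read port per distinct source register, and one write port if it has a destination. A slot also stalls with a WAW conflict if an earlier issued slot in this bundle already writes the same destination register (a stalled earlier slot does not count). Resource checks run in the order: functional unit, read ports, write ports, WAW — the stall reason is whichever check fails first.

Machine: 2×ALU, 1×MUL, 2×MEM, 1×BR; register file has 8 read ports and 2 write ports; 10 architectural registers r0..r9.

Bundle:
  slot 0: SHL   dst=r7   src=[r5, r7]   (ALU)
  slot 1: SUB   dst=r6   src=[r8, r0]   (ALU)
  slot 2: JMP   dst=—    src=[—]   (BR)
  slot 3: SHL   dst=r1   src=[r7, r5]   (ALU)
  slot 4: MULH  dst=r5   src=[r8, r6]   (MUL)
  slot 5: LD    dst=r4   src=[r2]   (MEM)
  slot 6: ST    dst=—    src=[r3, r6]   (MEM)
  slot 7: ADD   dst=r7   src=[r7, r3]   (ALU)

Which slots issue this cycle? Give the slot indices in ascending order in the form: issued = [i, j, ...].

(0) want 1×ALU +2rd +1wr — yes → AL1|MU1|ME2|BR1|rd6|wr1
(1) want 1×ALU +2rd +1wr — yes → AL0|MU1|ME2|BR1|rd4|wr0
(2) want 1×BR +0rd +0wr — yes → AL0|MU1|ME2|BR0|rd4|wr0
(3) want 1×ALU +2rd +1wr — FU → AL0|MU1|ME2|BR0|rd4|wr0
(4) want 1×MUL +2rd +1wr — WR_PORT → AL0|MU1|ME2|BR0|rd4|wr0
(5) want 1×MEM +1rd +1wr — WR_PORT → AL0|MU1|ME2|BR0|rd4|wr0
(6) want 1×MEM +2rd +0wr — yes → AL0|MU1|ME1|BR0|rd2|wr0
(7) want 1×ALU +2rd +1wr — FU → AL0|MU1|ME1|BR0|rd2|wr0

issued = [0, 1, 2, 6]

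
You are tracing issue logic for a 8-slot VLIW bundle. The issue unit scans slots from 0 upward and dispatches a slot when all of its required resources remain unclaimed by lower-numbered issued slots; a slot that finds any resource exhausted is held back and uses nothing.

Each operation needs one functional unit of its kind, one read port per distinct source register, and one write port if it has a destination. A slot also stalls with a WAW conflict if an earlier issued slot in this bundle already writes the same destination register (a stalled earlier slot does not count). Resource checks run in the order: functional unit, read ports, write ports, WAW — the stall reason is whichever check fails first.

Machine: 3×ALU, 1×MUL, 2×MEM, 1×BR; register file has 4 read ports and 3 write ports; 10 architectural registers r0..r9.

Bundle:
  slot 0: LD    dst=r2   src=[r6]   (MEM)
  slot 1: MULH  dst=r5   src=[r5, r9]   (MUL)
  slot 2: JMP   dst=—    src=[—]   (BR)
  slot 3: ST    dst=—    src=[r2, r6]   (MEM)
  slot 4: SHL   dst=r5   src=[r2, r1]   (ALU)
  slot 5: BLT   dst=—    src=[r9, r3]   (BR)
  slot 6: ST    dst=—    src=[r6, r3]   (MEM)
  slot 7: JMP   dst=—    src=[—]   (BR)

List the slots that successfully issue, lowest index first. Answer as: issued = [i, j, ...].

issued = [0, 1, 2]

  0. MEM→r2 ⇒ go  {3A/1Mu/1Ld/1B | 3r 2w}
  1. MUL→r5 ⇒ go  {3A/0Mu/1Ld/1B | 1r 1w}
  2. BR ⇒ go  {3A/0Mu/1Ld/0B | 1r 1w}
  3. MEM ⇒ no(RD_PORT)  {3A/0Mu/1Ld/0B | 1r 1w}
  4. ALU→r5 ⇒ no(RD_PORT)  {3A/0Mu/1Ld/0B | 1r 1w}
  5. BR ⇒ no(FU)  {3A/0Mu/1Ld/0B | 1r 1w}
  6. MEM ⇒ no(RD_PORT)  {3A/0Mu/1Ld/0B | 1r 1w}
  7. BR ⇒ no(FU)  {3A/0Mu/1Ld/0B | 1r 1w}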